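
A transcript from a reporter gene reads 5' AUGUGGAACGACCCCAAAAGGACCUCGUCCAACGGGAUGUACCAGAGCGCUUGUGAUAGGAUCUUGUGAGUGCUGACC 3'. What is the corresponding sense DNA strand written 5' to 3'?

5'-ATGTGGAACGACCCCAAAAGGACCTCGTCCAACGGGATGTACCAGAGCGCTTGTGATAGGATCTTGTGAGTGCTGACC-3'

The coding DNA strand has the same 5'→3' sequence as the mRNA with U replaced by T.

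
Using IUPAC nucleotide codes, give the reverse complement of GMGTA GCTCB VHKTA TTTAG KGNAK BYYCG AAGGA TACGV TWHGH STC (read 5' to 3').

5'-GASDCDWABCGTATCCTTCGRRVMTNCMCTAAATAMDBVGAGCTACKC-3'

Standard pairs A↔T, G↔C; ambiguity codes pair Y↔R, M↔K, W↔W, S↔S, B↔V, H↔D, N↔N. Complement (CKCATCGAGVBDMATAAATCMCNTMVRRGCTTCCTATGCBAWDCDSAG), then reverse for 5'→3'.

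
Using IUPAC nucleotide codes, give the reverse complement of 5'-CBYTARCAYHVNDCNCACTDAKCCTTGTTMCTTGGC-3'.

Standard pairs A↔T, G↔C; ambiguity codes pair R↔Y, M↔K, B↔V, D↔H, N↔N. Complement (GVRATYGTRDBNHGNGTGAHTMGGAACAAKGAACCG), then reverse for 5'→3'.

5'-GCCAAGKAACAAGGMTHAGTGNGHNBDRTGYTARVG-3'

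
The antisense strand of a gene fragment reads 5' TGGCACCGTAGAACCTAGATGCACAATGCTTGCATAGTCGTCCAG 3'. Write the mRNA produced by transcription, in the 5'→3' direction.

RNA polymerase reads the template 3'→5' and synthesizes mRNA 5'→3' by base-pairing (A→U, T→A, G↔C). The complement of the template is ACCGTGGCATCTTGGATCTACGTGTTACGAACGTATCAGCAGGTC; antiparallel, so 5'→3' the coding strand is CTGGACGACTATGCAAGCATTGTGCATCTAGGTTCTACGGTGCCA. Replace T with U for the mRNA.

5'-CUGGACGACUAUGCAAGCAUUGUGCAUCUAGGUUCUACGGUGCCA-3'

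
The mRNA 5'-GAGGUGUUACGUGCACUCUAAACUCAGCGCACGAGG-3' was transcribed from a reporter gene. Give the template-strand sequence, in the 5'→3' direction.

5'-CCTCGTGCGCTGAGTTTAGAGTGCACGTAACACCTC-3'

Replace U with T to get the coding DNA strand: GAGGTGTTACGTGCACTCTAAACTCAGCGCACGAGG. The template strand is its reverse complement (complement CTCCACAATGCACGTGAGATTTGAGTCGCGTGCTCC, then reverse).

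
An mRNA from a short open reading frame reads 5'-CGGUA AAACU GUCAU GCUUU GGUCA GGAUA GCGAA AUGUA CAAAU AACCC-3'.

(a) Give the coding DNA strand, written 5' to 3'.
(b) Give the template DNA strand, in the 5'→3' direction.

(a) 5'-CGGTAAAACTGTCATGCTTTGGTCAGGATAGCGAAATGTACAAATAACCC-3'
(b) 5'-GGGTTATTTGTACATTTCGCTATCCTGACCAAAGCATGACAGTTTTACCG-3'

(a) The coding strand matches the mRNA with U→T.
(b) The template strand is the reverse complement of the coding strand.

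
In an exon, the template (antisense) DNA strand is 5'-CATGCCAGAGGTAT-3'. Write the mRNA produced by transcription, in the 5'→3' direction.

RNA polymerase reads the template 3'→5' and synthesizes mRNA 5'→3' by base-pairing (A→U, T→A, G↔C). The complement of the template is GTACGGTCTCCATA; antiparallel, so 5'→3' the coding strand is ATACCTCTGGCATG. Replace T with U for the mRNA.

5′-AUACCUCUGGCAUG-3′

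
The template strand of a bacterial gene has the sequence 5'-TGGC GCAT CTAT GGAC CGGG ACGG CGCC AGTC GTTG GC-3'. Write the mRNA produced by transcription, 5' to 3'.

The mRNA has the sequence of the coding strand (reverse complement of the template) with T→U. Reverse complement of TGGCGCATCTATGGACCGGGACGGCGCCAGTCGTTGGC is GCCAACGACTGGCGCCGTCCCGGTCCATAGATGCGCCA; then T→U.

5'-GCCAACGACUGGCGCCGUCCCGGUCCAUAGAUGCGCCA-3'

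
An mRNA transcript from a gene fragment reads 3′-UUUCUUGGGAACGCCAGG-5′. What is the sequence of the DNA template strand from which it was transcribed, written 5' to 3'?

5'-AAAGAACCCTTGCGGTCC-3'

Written 5'→3' the mRNA is GGACCGCAAGGGUUCUUU, so the coding DNA strand is GGACCGCAAGGGTTCTTT. The template is its reverse complement.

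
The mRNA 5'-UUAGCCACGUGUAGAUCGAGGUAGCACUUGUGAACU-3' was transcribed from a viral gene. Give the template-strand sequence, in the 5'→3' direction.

5'-AGTTCACAAGTGCTACCTCGATCTACACGTGGCTAA-3'

Replace U with T to get the coding DNA strand: TTAGCCACGTGTAGATCGAGGTAGCACTTGTGAACT. The template strand is its reverse complement (complement AATCGGTGCACATCTAGCTCCATCGTGAACACTTGA, then reverse).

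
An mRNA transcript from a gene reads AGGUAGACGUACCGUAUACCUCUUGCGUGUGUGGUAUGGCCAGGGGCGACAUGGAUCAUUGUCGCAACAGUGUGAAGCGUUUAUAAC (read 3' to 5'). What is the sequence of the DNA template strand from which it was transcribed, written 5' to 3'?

5′-TCCATCTGCATGGCATATGGAGAACGCACACACCATACCGGTCCCCGCTGTACCTAGTAACAGCGTTGTCACACTTCGCAAATATTG-3′

Written 5'→3' the mRNA is CAAUAUUUGCGAAGUGUGACAACGCUGUUACUAGGUACAGCGGGGACCGGUAUGGUGUGUGCGUUCUCCAUAUGCCAUGCAGAUGGA, so the coding DNA strand is CAATATTTGCGAAGTGTGACAACGCTGTTACTAGGTACAGCGGGGACCGGTATGGTGTGTGCGTTCTCCATATGCCATGCAGATGGA. The template is its reverse complement.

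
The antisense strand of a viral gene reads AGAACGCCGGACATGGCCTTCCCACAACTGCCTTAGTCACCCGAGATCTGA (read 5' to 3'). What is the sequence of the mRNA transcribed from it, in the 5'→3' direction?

5'-UCAGAUCUCGGGUGACUAAGGCAGUUGUGGGAAGGCCAUGUCCGGCGUUCU-3'

The mRNA has the sequence of the coding strand (reverse complement of the template) with T→U. Reverse complement of AGAACGCCGGACATGGCCTTCCCACAACTGCCTTAGTCACCCGAGATCTGA is TCAGATCTCGGGTGACTAAGGCAGTTGTGGGAAGGCCATGTCCGGCGTTCT; then T→U.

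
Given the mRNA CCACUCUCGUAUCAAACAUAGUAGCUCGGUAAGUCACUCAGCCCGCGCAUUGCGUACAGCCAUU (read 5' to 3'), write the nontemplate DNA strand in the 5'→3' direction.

5'-CCACTCTCGTATCAAACATAGTAGCTCGGTAAGTCACTCAGCCCGCGCATTGCGTACAGCCATT-3'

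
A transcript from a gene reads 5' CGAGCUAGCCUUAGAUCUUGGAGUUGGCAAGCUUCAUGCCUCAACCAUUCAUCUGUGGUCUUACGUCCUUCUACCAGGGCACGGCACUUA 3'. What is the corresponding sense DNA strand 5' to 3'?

5'-CGAGCTAGCCTTAGATCTTGGAGTTGGCAAGCTTCATGCCTCAACCATTCATCTGTGGTCTTACGTCCTTCTACCAGGGCACGGCACTTA-3'

The coding DNA strand has the same 5'→3' sequence as the mRNA with U replaced by T.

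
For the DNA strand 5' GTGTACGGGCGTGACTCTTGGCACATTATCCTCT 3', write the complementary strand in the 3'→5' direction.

3′-CACATGCCCGCACTGAGAACCGTGTAATAGGAGA-5′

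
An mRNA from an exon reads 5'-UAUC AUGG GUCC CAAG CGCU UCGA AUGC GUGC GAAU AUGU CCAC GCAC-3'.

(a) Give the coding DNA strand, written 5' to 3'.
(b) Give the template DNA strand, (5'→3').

(a) 5′-TATCATGGGTCCCAAGCGCTTCGAATGCGTGCGAATATGTCCACGCAC-3′
(b) 5'-GTGCGTGGACATATTCGCACGCATTCGAAGCGCTTGGGACCCATGATA-3'

(a) The coding strand matches the mRNA with U→T.
(b) The template strand is the reverse complement of the coding strand.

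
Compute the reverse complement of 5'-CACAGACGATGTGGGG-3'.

Complement each base (A↔T, G↔C): GTGTCTGCTACACCCC. Then reverse.

5'-CCCCACATCGTCTGTG-3'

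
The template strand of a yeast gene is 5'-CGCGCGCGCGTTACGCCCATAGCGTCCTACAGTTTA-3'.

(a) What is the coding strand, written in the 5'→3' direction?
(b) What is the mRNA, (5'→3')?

(a) The coding strand is the reverse complement of the template: complement GCGCGCGCGCAATGCGGGTATCGCAGGATGTCAAAT, then reverse.
(b) mRNA has the coding-strand sequence with T→U.

(a) 5'-TAAACTGTAGGACGCTATGGGCGTAACGCGCGCGCG-3'
(b) 5′-UAAACUGUAGGACGCUAUGGGCGUAACGCGCGCGCG-3′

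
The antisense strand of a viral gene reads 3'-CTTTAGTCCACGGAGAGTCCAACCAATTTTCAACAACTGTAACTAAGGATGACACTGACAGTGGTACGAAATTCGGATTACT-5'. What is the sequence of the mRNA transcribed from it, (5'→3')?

Reading the template 3'→5' as shown, RNA polymerase pairs each base (A→U, T→A, G↔C) to build mRNA 5'→3' directly.

5'-GAAAUCAGGUGCCUCUCAGGUUGGUUAAAAGUUGUUGACAUUGAUUCCUACUGUGACUGUCACCAUGCUUUAAGCCUAAUGA-3'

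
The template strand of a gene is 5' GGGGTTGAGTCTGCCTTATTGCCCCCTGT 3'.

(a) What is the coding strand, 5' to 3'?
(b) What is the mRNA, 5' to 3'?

(a) 5′-ACAGGGGGCAATAAGGCAGACTCAACCCC-3′
(b) 5'-ACAGGGGGCAAUAAGGCAGACUCAACCCC-3'

(a) The coding strand is the reverse complement of the template: complement CCCCAACTCAGACGGAATAACGGGGGACA, then reverse.
(b) mRNA has the coding-strand sequence with T→U.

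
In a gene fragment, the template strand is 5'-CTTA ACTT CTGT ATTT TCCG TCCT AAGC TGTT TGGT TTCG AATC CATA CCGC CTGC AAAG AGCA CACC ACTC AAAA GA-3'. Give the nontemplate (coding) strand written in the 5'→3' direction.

5'-TCTTTTGAGTGGTGTGCTCTTTGCAGGCGGTATGGATTCGAAACCAAACAGCTTAGGACGGAAAATACAGAAGTTAAG-3'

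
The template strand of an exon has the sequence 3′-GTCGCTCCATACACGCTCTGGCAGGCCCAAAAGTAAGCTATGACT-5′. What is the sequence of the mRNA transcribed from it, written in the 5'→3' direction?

Reading the template 3'→5' as shown, RNA polymerase pairs each base (A→U, T→A, G↔C) to build mRNA 5'→3' directly.

5'-CAGCGAGGUAUGUGCGAGACCGUCCGGGUUUUCAUUCGAUACUGA-3'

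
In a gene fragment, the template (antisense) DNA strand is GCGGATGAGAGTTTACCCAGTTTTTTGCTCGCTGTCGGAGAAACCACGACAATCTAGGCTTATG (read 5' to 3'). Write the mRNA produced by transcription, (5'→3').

RNA polymerase reads the template 3'→5' and synthesizes mRNA 5'→3' by base-pairing (A→U, T→A, G↔C). The complement of the template is CGCCTACTCTCAAATGGGTCAAAAAACGAGCGACAGCCTCTTTGGTGCTGTTAGATCCGAATAC; antiparallel, so 5'→3' the coding strand is CATAAGCCTAGATTGTCGTGGTTTCTCCGACAGCGAGCAAAAAACTGGGTAAACTCTCATCCGC. Replace T with U for the mRNA.

5'-CAUAAGCCUAGAUUGUCGUGGUUUCUCCGACAGCGAGCAAAAAACUGGGUAAACUCUCAUCCGC-3'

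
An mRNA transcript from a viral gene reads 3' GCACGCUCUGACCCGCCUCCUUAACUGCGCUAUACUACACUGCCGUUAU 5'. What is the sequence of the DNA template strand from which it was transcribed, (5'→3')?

5'-CGTGCGAGACTGGGCGGAGGAATTGACGCGATATGATGTGACGGCAATA-3'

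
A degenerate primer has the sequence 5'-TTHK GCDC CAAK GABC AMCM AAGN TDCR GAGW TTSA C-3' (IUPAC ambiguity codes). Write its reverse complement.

Standard pairs A↔T, G↔C; ambiguity codes pair R↔Y, M↔K, W↔W, S↔S, B↔V, D↔H, N↔N. Complement (AADMCGHGGTTMCTVGTKGKTTCNAHGYCTCWAASTG), then reverse for 5'→3'.

5′-GTSAAWCTCYGHANCTTKGKTGVTCMTTGGHGCMDAA-3′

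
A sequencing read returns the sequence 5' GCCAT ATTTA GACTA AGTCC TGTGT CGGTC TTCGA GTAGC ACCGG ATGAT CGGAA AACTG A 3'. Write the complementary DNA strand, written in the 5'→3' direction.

The complement of GCCATATTTAGACTAAGTCCTGTGTCGGTCTTCGAGTAGCACCGGATGATCGGAAAACTGA is CGGTATAAATCTGATTCAGGACACAGCCAGAAGCTCATCGTGGCCTACTAGCCTTTTGACT (A↔T, G↔C). DNA strands are antiparallel, so the complementary strand runs 3'→5'; reversing gives the 5'→3' form.

5'-TCAGTTTTCCGATCATCCGGTGCTACTCGAAGACCGACACAGGACTTAGTCTAAATATGGC-3'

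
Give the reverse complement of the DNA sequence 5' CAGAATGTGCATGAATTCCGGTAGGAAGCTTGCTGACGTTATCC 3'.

5'-GGATAACGTCAGCAAGCTTCCTACCGGAATTCATGCACATTCTG-3'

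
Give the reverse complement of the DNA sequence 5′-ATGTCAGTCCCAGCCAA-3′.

Reading the sequence 3'→5' and pairing each base (A↔T, G↔C) gives the reverse complement directly.

5'-TTGGCTGGGACTGACAT-3'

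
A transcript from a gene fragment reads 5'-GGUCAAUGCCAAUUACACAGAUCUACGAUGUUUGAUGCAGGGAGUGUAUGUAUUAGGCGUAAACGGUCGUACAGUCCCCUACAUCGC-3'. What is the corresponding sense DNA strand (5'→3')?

5'-GGTCAATGCCAATTACACAGATCTACGATGTTTGATGCAGGGAGTGTATGTATTAGGCGTAAACGGTCGTACAGTCCCCTACATCGC-3'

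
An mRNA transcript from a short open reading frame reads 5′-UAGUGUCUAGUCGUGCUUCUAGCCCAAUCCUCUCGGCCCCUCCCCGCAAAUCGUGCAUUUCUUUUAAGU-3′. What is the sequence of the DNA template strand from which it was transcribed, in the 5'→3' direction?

Replace U with T to get the coding DNA strand: TAGTGTCTAGTCGTGCTTCTAGCCCAATCCTCTCGGCCCCTCCCCGCAAATCGTGCATTTCTTTTAAGT. The template strand is its reverse complement (complement ATCACAGATCAGCACGAAGATCGGGTTAGGAGAGCCGGGGAGGGGCGTTTAGCACGTAAAGAAAATTCA, then reverse).

5′-ACTTAAAAGAAATGCACGATTTGCGGGGAGGGGCCGAGAGGATTGGGCTAGAAGCACGACTAGACACTA-3′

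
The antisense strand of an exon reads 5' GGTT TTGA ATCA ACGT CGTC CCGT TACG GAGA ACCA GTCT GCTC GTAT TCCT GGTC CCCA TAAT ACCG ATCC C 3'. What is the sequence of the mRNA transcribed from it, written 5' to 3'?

5'-GGGAUCGGUAUUAUGGGGACCAGGAAUACGAGCAGACUGGUUCUCCGUAACGGGACGACGUUGAUUCAAAACC-3'

The mRNA has the sequence of the coding strand (reverse complement of the template) with T→U. Reverse complement of GGTTTTGAATCAACGTCGTCCCGTTACGGAGAACCAGTCTGCTCGTATTCCTGGTCCCCATAATACCGATCCC is GGGATCGGTATTATGGGGACCAGGAATACGAGCAGACTGGTTCTCCGTAACGGGACGACGTTGATTCAAAACC; then T→U.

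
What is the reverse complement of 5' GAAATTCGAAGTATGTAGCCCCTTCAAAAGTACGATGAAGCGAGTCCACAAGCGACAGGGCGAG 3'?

5′-CTCGCCCTGTCGCTTGTGGACTCGCTTCATCGTACTTTTGAAGGGGCTACATACTTCGAATTTC-3′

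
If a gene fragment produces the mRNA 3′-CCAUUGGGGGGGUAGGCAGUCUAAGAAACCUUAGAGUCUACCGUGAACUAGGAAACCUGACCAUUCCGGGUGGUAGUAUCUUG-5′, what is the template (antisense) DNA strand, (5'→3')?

Written 5'→3' the mRNA is GUUCUAUGAUGGUGGGCCUUACCAGUCCAAAGGAUCAAGUGCCAUCUGAGAUUCCAAAGAAUCUGACGGAUGGGGGGGUUACC, so the coding DNA strand is GTTCTATGATGGTGGGCCTTACCAGTCCAAAGGATCAAGTGCCATCTGAGATTCCAAAGAATCTGACGGATGGGGGGGTTACC. The template is its reverse complement.

5'-GGTAACCCCCCCATCCGTCAGATTCTTTGGAATCTCAGATGGCACTTGATCCTTTGGACTGGTAAGGCCCACCATCATAGAAC-3'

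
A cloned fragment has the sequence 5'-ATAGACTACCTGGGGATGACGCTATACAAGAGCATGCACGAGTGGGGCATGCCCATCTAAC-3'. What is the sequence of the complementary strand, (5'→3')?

Pairing A↔T and G↔C gives TATCTGATGGACCCCTACTGCGATATGTTCTCGTACGTGCTCACCCCGTACGGGTAGATTG, running 3'→5'. Reverse for the 5'→3' convention.

5′-GTTAGATGGGCATGCCCCACTCGTGCATGCTCTTGTATAGCGTCATCCCCAGGTAGTCTAT-3′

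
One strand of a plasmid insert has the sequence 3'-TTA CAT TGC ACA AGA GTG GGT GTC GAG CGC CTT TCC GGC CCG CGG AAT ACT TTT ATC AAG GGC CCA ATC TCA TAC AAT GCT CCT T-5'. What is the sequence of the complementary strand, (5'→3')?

5'-AATGTAACGTGTTCTCACCCACAGCTCGCGGAAAGGCCGGGCGCCTTATGAAAATAGTTCCCGGGTTAGAGTATGTTACGAGGAA-3'

The strand is given 3'→5', so its complement runs 5'→3' in the same left-to-right order: pair each base A↔T, G↔C.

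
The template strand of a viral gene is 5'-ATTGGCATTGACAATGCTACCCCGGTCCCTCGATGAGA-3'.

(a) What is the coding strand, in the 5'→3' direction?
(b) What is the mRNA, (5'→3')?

(a) 5'-TCTCATCGAGGGACCGGGGTAGCATTGTCAATGCCAAT-3'
(b) 5'-UCUCAUCGAGGGACCGGGGUAGCAUUGUCAAUGCCAAU-3'

(a) The coding strand is the reverse complement of the template: complement TAACCGTAACTGTTACGATGGGGCCAGGGAGCTACTCT, then reverse.
(b) mRNA has the coding-strand sequence with T→U.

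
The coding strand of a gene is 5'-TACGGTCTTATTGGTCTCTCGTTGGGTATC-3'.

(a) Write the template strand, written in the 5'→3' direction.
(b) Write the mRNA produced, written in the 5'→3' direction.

(a) The template strand is the reverse complement of the coding strand: complement ATGCCAGAATAACCAGAGAGCAACCCATAG, then reverse.
(b) mRNA matches the coding strand with T→U.

(a) 5'-GATACCCAACGAGAGACCAATAAGACCGTA-3'
(b) 5′-UACGGUCUUAUUGGUCUCUCGUUGGGUAUC-3′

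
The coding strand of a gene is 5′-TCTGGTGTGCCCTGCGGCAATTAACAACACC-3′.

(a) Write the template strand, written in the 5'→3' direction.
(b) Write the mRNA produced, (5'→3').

(a) 5'-GGTGTTGTTAATTGCCGCAGGGCACACCAGA-3'
(b) 5'-UCUGGUGUGCCCUGCGGCAAUUAACAACACC-3'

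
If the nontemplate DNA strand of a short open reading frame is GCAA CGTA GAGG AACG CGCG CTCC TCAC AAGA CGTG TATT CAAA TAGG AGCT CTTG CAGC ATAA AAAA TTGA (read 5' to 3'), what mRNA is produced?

mRNA has the coding-strand sequence with U in place of T.

5'-GCAACGUAGAGGAACGCGCGCUCCUCACAAGACGUGUAUUCAAAUAGGAGCUCUUGCAGCAUAAAAAAUUGA-3'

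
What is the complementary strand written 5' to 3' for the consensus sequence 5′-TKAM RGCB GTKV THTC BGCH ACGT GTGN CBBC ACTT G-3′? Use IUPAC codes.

5'-CAAGTGVVGNCACACGTDGCVGADABMACVGCYKTMA-3'

Standard pairs A↔T, G↔C; ambiguity codes pair R↔Y, M↔K, B↔V, H↔D, N↔N. Complement (AMTKYCGVCAMBADAGVCGDTGCACACNGVVGTGAAC), then reverse for 5'→3'.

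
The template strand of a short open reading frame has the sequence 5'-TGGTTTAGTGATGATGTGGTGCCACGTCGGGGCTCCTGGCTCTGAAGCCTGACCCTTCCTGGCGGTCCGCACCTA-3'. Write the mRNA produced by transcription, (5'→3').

RNA polymerase reads the template 3'→5' and synthesizes mRNA 5'→3' by base-pairing (A→U, T→A, G↔C). The complement of the template is ACCAAATCACTACTACACCACGGTGCAGCCCCGAGGACCGAGACTTCGGACTGGGAAGGACCGCCAGGCGTGGAT; antiparallel, so 5'→3' the coding strand is TAGGTGCGGACCGCCAGGAAGGGTCAGGCTTCAGAGCCAGGAGCCCCGACGTGGCACCACATCATCACTAAACCA. Replace T with U for the mRNA.

5'-UAGGUGCGGACCGCCAGGAAGGGUCAGGCUUCAGAGCCAGGAGCCCCGACGUGGCACCACAUCAUCACUAAACCA-3'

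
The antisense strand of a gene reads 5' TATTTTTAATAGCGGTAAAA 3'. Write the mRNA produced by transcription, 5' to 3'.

The mRNA has the sequence of the coding strand (reverse complement of the template) with T→U. Reverse complement of TATTTTTAATAGCGGTAAAA is TTTTACCGCTATTAAAAATA; then T→U.

5'-UUUUACCGCUAUUAAAAAUA-3'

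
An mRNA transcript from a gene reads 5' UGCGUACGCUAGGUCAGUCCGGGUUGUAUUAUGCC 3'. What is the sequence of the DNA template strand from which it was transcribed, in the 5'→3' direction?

Replace U with T to get the coding DNA strand: TGCGTACGCTAGGTCAGTCCGGGTTGTATTATGCC. The template strand is its reverse complement (complement ACGCATGCGATCCAGTCAGGCCCAACATAATACGG, then reverse).

5'-GGCATAATACAACCCGGACTGACCTAGCGTACGCA-3'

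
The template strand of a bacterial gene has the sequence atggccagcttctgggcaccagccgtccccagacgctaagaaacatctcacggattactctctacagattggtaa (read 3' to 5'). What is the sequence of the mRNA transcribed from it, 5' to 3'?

5′-UACCGGUCGAAGACCCGUGGUCGGCAGGGGUCUGCGAUUCUUUGUAGAGUGCCUAAUGAGAGAUGUCUAACCAUU-3′

Reading the template 3'→5' as shown, RNA polymerase pairs each base (A→U, T→A, G↔C) to build mRNA 5'→3' directly.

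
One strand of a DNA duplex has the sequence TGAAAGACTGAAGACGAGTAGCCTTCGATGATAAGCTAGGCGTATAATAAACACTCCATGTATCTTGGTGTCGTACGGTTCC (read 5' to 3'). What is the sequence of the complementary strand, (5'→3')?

5'-GGAACCGTACGACACCAAGATACATGGAGTGTTTATTATACGCCTAGCTTATCATCGAAGGCTACTCGTCTTCAGTCTTTCA-3'

Pairing A↔T and G↔C gives ACTTTCTGACTTCTGCTCATCGGAAGCTACTATTCGATCCGCATATTATTTGTGAGGTACATAGAACCACAGCATGCCAAGG, running 3'→5'. Reverse for the 5'→3' convention.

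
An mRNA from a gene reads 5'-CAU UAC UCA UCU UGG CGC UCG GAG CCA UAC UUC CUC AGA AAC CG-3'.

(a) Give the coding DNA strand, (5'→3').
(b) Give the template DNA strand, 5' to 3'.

(a) 5′-CATTACTCATCTTGGCGCTCGGAGCCATACTTCCTCAGAAACCG-3′
(b) 5'-CGGTTTCTGAGGAAGTATGGCTCCGAGCGCCAAGATGAGTAATG-3'

(a) The coding strand matches the mRNA with U→T.
(b) The template strand is the reverse complement of the coding strand.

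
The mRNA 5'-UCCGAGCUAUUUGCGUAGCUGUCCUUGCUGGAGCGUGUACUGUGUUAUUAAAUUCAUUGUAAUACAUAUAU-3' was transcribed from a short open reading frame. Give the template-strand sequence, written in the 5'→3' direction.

Replace U with T to get the coding DNA strand: TCCGAGCTATTTGCGTAGCTGTCCTTGCTGGAGCGTGTACTGTGTTATTAAATTCATTGTAATACATATAT. The template strand is its reverse complement (complement AGGCTCGATAAACGCATCGACAGGAACGACCTCGCACATGACACAATAATTTAAGTAACATTATGTATATA, then reverse).

5'-ATATATGTATTACAATGAATTTAATAACACAGTACACGCTCCAGCAAGGACAGCTACGCAAATAGCTCGGA-3'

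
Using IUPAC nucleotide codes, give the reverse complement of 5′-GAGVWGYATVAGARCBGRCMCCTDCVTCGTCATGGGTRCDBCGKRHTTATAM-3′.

5'-KTATAADYMCGVHGYACCCATGACGABGHAGGKGYCVGYTCTBATRCWBCTC-3'

Standard pairs A↔T, G↔C; ambiguity codes pair R↔Y, M↔K, W↔W, B↔V, D↔H. Complement (CTCBWCRTABTCTYGVCYGKGGAHGBAGCAGTACCCAYGHVGCMYDAATATK), then reverse for 5'→3'.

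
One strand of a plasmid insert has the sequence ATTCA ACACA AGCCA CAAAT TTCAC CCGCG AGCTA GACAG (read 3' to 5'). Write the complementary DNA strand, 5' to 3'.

5′-TAAGTTGTGTTCGGTGTTTAAAGTGGGCGCTCGATCTGTC-3′

The strand is given 3'→5', so its complement runs 5'→3' in the same left-to-right order: pair each base A↔T, G↔C.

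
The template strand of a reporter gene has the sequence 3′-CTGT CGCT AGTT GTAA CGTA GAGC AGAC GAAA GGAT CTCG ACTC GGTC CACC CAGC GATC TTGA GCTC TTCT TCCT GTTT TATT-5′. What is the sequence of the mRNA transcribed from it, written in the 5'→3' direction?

Reading the template 3'→5' as shown, RNA polymerase pairs each base (A→U, T→A, G↔C) to build mRNA 5'→3' directly.

5'-GACAGCGAUCAACAUUGCAUCUCGUCUGCUUUCCUAGAGCUGAGCCAGGUGGGUCGCUAGAACUCGAGAAGAAGGACAAAAUAA-3'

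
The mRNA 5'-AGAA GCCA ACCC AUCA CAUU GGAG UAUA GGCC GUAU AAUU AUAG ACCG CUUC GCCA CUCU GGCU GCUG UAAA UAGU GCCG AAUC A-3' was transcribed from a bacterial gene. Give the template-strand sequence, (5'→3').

Replace U with T to get the coding DNA strand: AGAAGCCAACCCATCACATTGGAGTATAGGCCGTATAATTATAGACCGCTTCGCCACTCTGGCTGCTGTAAATAGTGCCGAATCA. The template strand is its reverse complement (complement TCTTCGGTTGGGTAGTGTAACCTCATATCCGGCATATTAATATCTGGCGAAGCGGTGAGACCGACGACATTTATCACGGCTTAGT, then reverse).

5'-TGATTCGGCACTATTTACAGCAGCCAGAGTGGCGAAGCGGTCTATAATTATACGGCCTATACTCCAATGTGATGGGTTGGCTTCT-3'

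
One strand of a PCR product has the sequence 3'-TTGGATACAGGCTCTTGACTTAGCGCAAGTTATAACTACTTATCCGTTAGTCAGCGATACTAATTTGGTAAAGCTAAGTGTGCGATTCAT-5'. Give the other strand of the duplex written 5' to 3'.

The strand is given 3'→5', so its complement runs 5'→3' in the same left-to-right order: pair each base A↔T, G↔C.

5'-AACCTATGTCCGAGAACTGAATCGCGTTCAATATTGATGAATAGGCAATCAGTCGCTATGATTAAACCATTTCGATTCACACGCTAAGTA-3'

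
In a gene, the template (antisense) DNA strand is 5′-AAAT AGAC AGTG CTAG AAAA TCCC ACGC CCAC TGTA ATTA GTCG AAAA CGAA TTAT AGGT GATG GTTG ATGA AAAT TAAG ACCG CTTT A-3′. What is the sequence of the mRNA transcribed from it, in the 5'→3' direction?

5′-UAAAGCGGUCUUAAUUUUCAUCAACCAUCACCUAUAAUUCGUUUUCGACUAAUUACAGUGGGCGUGGGAUUUUCUAGCACUGUCUAUUU-3′

RNA polymerase reads the template 3'→5' and synthesizes mRNA 5'→3' by base-pairing (A→U, T→A, G↔C). The complement of the template is TTTATCTGTCACGATCTTTTAGGGTGCGGGTGACATTAATCAGCTTTTGCTTAATATCCACTACCAACTACTTTTAATTCTGGCGAAAT; antiparallel, so 5'→3' the coding strand is TAAAGCGGTCTTAATTTTCATCAACCATCACCTATAATTCGTTTTCGACTAATTACAGTGGGCGTGGGATTTTCTAGCACTGTCTATTT. Replace T with U for the mRNA.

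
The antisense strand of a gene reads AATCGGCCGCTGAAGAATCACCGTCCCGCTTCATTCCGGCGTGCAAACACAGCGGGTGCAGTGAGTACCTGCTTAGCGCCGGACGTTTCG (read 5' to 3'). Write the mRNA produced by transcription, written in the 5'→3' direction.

RNA polymerase reads the template 3'→5' and synthesizes mRNA 5'→3' by base-pairing (A→U, T→A, G↔C). The complement of the template is TTAGCCGGCGACTTCTTAGTGGCAGGGCGAAGTAAGGCCGCACGTTTGTGTCGCCCACGTCACTCATGGACGAATCGCGGCCTGCAAAGC; antiparallel, so 5'→3' the coding strand is CGAAACGTCCGGCGCTAAGCAGGTACTCACTGCACCCGCTGTGTTTGCACGCCGGAATGAAGCGGGACGGTGATTCTTCAGCGGCCGATT. Replace T with U for the mRNA.

5′-CGAAACGUCCGGCGCUAAGCAGGUACUCACUGCACCCGCUGUGUUUGCACGCCGGAAUGAAGCGGGACGGUGAUUCUUCAGCGGCCGAUU-3′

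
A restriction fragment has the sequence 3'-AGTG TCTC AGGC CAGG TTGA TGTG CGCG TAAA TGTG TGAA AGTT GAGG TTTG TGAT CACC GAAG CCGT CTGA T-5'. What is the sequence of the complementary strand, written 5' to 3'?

5'-TCACAGAGTCCGGTCCAACTACACGCGCATTTACACACTTTCAACTCCAAACACTAGTGGCTTCGGCAGACTA-3'

The strand is given 3'→5', so its complement runs 5'→3' in the same left-to-right order: pair each base A↔T, G↔C.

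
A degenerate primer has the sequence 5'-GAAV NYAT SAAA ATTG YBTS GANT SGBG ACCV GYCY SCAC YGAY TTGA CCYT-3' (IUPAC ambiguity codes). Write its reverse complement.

5′-ARGGTCAARTCRGTGSRGRCBGGTCVCSANTCSAVRCAATTTTSATRNBTTC-3′

Standard pairs A↔T, G↔C; ambiguity codes pair Y↔R, S↔S, B↔V, N↔N. Complement (CTTBNRTASTTTTAACRVASCTNASCVCTGGBCRGRSGTGRCTRAACTGGRA), then reverse for 5'→3'.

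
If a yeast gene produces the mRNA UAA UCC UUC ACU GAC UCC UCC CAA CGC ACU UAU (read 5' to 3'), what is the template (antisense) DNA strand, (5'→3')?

5′-ATAAGTGCGTTGGGAGGAGTCAGTGAAGGATTA-3′

Replace U with T to get the coding DNA strand: TAATCCTTCACTGACTCCTCCCAACGCACTTAT. The template strand is its reverse complement (complement ATTAGGAAGTGACTGAGGAGGGTTGCGTGAATA, then reverse).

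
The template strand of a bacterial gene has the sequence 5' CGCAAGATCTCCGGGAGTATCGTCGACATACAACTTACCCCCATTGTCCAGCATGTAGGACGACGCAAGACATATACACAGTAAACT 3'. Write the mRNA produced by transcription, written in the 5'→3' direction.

5'-AGUUUACUGUGUAUAUGUCUUGCGUCGUCCUACAUGCUGGACAAUGGGGGUAAGUUGUAUGUCGACGAUACUCCCGGAGAUCUUGCG-3'

RNA polymerase reads the template 3'→5' and synthesizes mRNA 5'→3' by base-pairing (A→U, T→A, G↔C). The complement of the template is GCGTTCTAGAGGCCCTCATAGCAGCTGTATGTTGAATGGGGGTAACAGGTCGTACATCCTGCTGCGTTCTGTATATGTGTCATTTGA; antiparallel, so 5'→3' the coding strand is AGTTTACTGTGTATATGTCTTGCGTCGTCCTACATGCTGGACAATGGGGGTAAGTTGTATGTCGACGATACTCCCGGAGATCTTGCG. Replace T with U for the mRNA.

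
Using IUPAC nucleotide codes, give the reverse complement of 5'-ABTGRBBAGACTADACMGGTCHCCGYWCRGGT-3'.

Standard pairs A↔T, G↔C; ambiguity codes pair R↔Y, M↔K, W↔W, B↔V, D↔H. Complement (TVACYVVTCTGATHTGKCCAGDGGCRWGYCCA), then reverse for 5'→3'.

5'-ACCYGWRCGGDGACCKGTHTAGTCTVVYCAVT-3'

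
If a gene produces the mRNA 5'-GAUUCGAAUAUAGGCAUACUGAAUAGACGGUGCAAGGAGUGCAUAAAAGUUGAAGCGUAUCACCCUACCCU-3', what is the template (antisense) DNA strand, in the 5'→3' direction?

Replace U with T to get the coding DNA strand: GATTCGAATATAGGCATACTGAATAGACGGTGCAAGGAGTGCATAAAAGTTGAAGCGTATCACCCTACCCT. The template strand is its reverse complement (complement CTAAGCTTATATCCGTATGACTTATCTGCCACGTTCCTCACGTATTTTCAACTTCGCATAGTGGGATGGGA, then reverse).

5'-AGGGTAGGGTGATACGCTTCAACTTTTATGCACTCCTTGCACCGTCTATTCAGTATGCCTATATTCGAATC-3'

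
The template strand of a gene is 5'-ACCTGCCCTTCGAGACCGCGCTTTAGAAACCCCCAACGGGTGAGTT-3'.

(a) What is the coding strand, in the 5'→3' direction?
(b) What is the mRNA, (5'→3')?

(a) 5'-AACTCACCCGTTGGGGGTTTCTAAAGCGCGGTCTCGAAGGGCAGGT-3'
(b) 5'-AACUCACCCGUUGGGGGUUUCUAAAGCGCGGUCUCGAAGGGCAGGU-3'

(a) The coding strand is the reverse complement of the template: complement TGGACGGGAAGCTCTGGCGCGAAATCTTTGGGGGTTGCCCACTCAA, then reverse.
(b) mRNA has the coding-strand sequence with T→U.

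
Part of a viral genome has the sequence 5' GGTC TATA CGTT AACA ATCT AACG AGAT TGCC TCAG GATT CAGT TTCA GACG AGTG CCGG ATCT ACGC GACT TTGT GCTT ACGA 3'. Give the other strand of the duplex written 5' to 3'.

Pairing A↔T and G↔C gives CCAGATATGCAATTGTTAGATTGCTCTAACGGAGTCCTAAGTCAAAGTCTGCTCACGGCCTAGATGCGCTGAAACACGAATGCT, running 3'→5'. Reverse for the 5'→3' convention.

5′-TCGTAAGCACAAAGTCGCGTAGATCCGGCACTCGTCTGAAACTGAATCCTGAGGCAATCTCGTTAGATTGTTAACGTATAGACC-3′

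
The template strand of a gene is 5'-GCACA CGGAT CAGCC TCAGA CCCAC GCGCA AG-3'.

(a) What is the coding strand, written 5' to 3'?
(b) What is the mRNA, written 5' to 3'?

(a) 5'-CTTGCGCGTGGGTCTGAGGCTGATCCGTGTGC-3'
(b) 5'-CUUGCGCGUGGGUCUGAGGCUGAUCCGUGUGC-3'

(a) The coding strand is the reverse complement of the template: complement CGTGTGCCTAGTCGGAGTCTGGGTGCGCGTTC, then reverse.
(b) mRNA has the coding-strand sequence with T→U.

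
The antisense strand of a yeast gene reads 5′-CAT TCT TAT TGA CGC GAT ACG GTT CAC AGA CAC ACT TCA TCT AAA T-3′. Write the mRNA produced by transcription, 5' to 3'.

The mRNA has the sequence of the coding strand (reverse complement of the template) with T→U. Reverse complement of CATTCTTATTGACGCGATACGGTTCACAGACACACTTCATCTAAAT is ATTTAGATGAAGTGTGTCTGTGAACCGTATCGCGTCAATAAGAATG; then T→U.

5′-AUUUAGAUGAAGUGUGUCUGUGAACCGUAUCGCGUCAAUAAGAAUG-3′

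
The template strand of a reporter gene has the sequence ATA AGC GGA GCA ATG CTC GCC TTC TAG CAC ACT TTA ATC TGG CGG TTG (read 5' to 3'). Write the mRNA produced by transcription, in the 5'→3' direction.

5'-CAACCGCCAGAUUAAAGUGUGCUAGAAGGCGAGCAUUGCUCCGCUUAU-3'

The mRNA has the sequence of the coding strand (reverse complement of the template) with T→U. Reverse complement of ATAAGCGGAGCAATGCTCGCCTTCTAGCACACTTTAATCTGGCGGTTG is CAACCGCCAGATTAAAGTGTGCTAGAAGGCGAGCATTGCTCCGCTTAT; then T→U.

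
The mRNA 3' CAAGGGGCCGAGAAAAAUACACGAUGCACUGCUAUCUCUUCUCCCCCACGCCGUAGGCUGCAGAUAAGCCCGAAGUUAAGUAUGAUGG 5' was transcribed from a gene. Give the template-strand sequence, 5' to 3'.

Written 5'→3' the mRNA is GGUAGUAUGAAUUGAAGCCCGAAUAGACGUCGGAUGCCGCACCCCCUCUUCUCUAUCGUCACGUAGCACAUAAAAAGAGCCGGGGAAC, so the coding DNA strand is GGTAGTATGAATTGAAGCCCGAATAGACGTCGGATGCCGCACCCCCTCTTCTCTATCGTCACGTAGCACATAAAAAGAGCCGGGGAAC. The template is its reverse complement.

5'-GTTCCCCGGCTCTTTTTATGTGCTACGTGACGATAGAGAAGAGGGGGTGCGGCATCCGACGTCTATTCGGGCTTCAATTCATACTACC-3'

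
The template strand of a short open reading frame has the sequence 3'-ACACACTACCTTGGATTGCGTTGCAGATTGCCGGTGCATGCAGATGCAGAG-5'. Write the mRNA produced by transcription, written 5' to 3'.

Reading the template 3'→5' as shown, RNA polymerase pairs each base (A→U, T→A, G↔C) to build mRNA 5'→3' directly.

5′-UGUGUGAUGGAACCUAACGCAACGUCUAACGGCCACGUACGUCUACGUCUC-3′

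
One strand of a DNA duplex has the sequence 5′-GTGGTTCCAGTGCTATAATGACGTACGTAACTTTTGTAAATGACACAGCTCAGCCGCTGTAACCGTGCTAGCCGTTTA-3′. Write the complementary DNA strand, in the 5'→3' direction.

The complement of GTGGTTCCAGTGCTATAATGACGTACGTAACTTTTGTAAATGACACAGCTCAGCCGCTGTAACCGTGCTAGCCGTTTA is CACCAAGGTCACGATATTACTGCATGCATTGAAAACATTTACTGTGTCGAGTCGGCGACATTGGCACGATCGGCAAAT (A↔T, G↔C). DNA strands are antiparallel, so the complementary strand runs 3'→5'; reversing gives the 5'→3' form.

5′-TAAACGGCTAGCACGGTTACAGCGGCTGAGCTGTGTCATTTACAAAAGTTACGTACGTCATTATAGCACTGGAACCAC-3′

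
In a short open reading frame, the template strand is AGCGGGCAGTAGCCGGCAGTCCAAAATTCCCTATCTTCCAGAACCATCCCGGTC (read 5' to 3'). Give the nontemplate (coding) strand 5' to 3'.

The coding strand is complementary and antiparallel to the template: take the complement (A↔T, G↔C) and reverse.

5'-GACCGGGATGGTTCTGGAAGATAGGGAATTTTGGACTGCCGGCTACTGCCCGCT-3'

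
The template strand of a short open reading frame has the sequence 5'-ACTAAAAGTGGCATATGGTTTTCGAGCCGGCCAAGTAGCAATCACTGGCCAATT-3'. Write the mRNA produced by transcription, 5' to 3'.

RNA polymerase reads the template 3'→5' and synthesizes mRNA 5'→3' by base-pairing (A→U, T→A, G↔C). The complement of the template is TGATTTTCACCGTATACCAAAAGCTCGGCCGGTTCATCGTTAGTGACCGGTTAA; antiparallel, so 5'→3' the coding strand is AATTGGCCAGTGATTGCTACTTGGCCGGCTCGAAAACCATATGCCACTTTTAGT. Replace T with U for the mRNA.

5'-AAUUGGCCAGUGAUUGCUACUUGGCCGGCUCGAAAACCAUAUGCCACUUUUAGU-3'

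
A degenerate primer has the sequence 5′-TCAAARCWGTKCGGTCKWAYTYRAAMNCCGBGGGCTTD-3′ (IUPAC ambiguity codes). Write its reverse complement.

Standard pairs A↔T, G↔C; ambiguity codes pair R↔Y, M↔K, W↔W, B↔V, D↔H, N↔N. Complement (AGTTTYGWCAMGCCAGMWTRARYTTKNGGCVCCCGAAH), then reverse for 5'→3'.

5'-HAAGCCCVCGGNKTTYRARTWMGACCGMACWGYTTTGA-3'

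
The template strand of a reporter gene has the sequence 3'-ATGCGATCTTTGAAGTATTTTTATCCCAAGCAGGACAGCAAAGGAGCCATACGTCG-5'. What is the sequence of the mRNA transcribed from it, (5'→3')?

5'-UACGCUAGAAACUUCAUAAAAAUAGGGUUCGUCCUGUCGUUUCCUCGGUAUGCAGC-3'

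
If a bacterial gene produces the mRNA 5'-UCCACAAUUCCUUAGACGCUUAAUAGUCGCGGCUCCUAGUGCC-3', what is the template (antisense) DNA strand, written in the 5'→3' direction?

5'-GGCACTAGGAGCCGCGACTATTAAGCGTCTAAGGAATTGTGGA-3'

Replace U with T to get the coding DNA strand: TCCACAATTCCTTAGACGCTTAATAGTCGCGGCTCCTAGTGCC. The template strand is its reverse complement (complement AGGTGTTAAGGAATCTGCGAATTATCAGCGCCGAGGATCACGG, then reverse).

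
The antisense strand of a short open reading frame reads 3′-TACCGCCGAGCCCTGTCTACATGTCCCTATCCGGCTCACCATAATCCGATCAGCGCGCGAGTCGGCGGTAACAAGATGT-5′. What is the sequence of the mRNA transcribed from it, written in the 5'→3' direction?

5'-AUGGCGGCUCGGGACAGAUGUACAGGGAUAGGCCGAGUGGUAUUAGGCUAGUCGCGCGCUCAGCCGCCAUUGUUCUACA-3'

Reading the template 3'→5' as shown, RNA polymerase pairs each base (A→U, T→A, G↔C) to build mRNA 5'→3' directly.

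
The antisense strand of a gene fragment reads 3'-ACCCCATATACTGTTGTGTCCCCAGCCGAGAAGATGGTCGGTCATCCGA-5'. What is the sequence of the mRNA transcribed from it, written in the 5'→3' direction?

Reading the template 3'→5' as shown, RNA polymerase pairs each base (A→U, T→A, G↔C) to build mRNA 5'→3' directly.

5'-UGGGGUAUAUGACAACACAGGGGUCGGCUCUUCUACCAGCCAGUAGGCU-3'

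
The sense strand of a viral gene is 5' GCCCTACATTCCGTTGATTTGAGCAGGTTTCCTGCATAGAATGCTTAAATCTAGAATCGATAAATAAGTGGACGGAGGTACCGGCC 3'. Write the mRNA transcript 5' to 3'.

The mRNA is synthesized from the template strand, so it matches the coding strand with T replaced by U.

5'-GCCCUACAUUCCGUUGAUUUGAGCAGGUUUCCUGCAUAGAAUGCUUAAAUCUAGAAUCGAUAAAUAAGUGGACGGAGGUACCGGCC-3'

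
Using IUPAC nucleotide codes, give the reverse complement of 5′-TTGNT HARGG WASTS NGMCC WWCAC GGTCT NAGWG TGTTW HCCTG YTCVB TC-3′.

Standard pairs A↔T, G↔C; ambiguity codes pair R↔Y, M↔K, W↔W, S↔S, B↔V, H↔D, N↔N. Complement (AACNADTYCCWTSASNCKGGWWGTGCCAGANTCWCACAAWDGGACRAGBVAG), then reverse for 5'→3'.

5'-GAVBGARCAGGDWAACACWCTNAGACCGTGWWGGKCNSASTWCCYTDANCAA-3'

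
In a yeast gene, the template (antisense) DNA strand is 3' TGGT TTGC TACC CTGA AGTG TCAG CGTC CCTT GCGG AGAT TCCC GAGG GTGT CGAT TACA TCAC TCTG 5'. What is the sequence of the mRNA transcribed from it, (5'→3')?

Reading the template 3'→5' as shown, RNA polymerase pairs each base (A→U, T→A, G↔C) to build mRNA 5'→3' directly.

5′-ACCAAACGAUGGGACUUCACAGUCGCAGGGAACGCCUCUAAGGGCUCCCACAGCUAAUGUAGUGAGAC-3′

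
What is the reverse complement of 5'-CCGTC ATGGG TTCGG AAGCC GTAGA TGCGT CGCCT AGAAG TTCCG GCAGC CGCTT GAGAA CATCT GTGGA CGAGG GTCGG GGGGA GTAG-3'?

Reading the sequence 3'→5' and pairing each base (A↔T, G↔C) gives the reverse complement directly.

5′-CTACTCCCCCCGACCCTCGTCCACAGATGTTCTCAAGCGGCTGCCGGAACTTCTAGGCGACGCATCTACGGCTTCCGAACCCATGACGG-3′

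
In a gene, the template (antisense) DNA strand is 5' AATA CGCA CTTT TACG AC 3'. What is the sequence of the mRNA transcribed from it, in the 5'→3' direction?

5'-GUCGUAAAAGUGCGUAUU-3'

The mRNA has the sequence of the coding strand (reverse complement of the template) with T→U. Reverse complement of AATACGCACTTTTACGAC is GTCGTAAAAGTGCGTATT; then T→U.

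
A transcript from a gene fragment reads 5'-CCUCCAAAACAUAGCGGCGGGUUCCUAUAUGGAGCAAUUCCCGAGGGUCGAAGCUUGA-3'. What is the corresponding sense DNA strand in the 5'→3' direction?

The coding DNA strand has the same 5'→3' sequence as the mRNA with U replaced by T.

5'-CCTCCAAAACATAGCGGCGGGTTCCTATATGGAGCAATTCCCGAGGGTCGAAGCTTGA-3'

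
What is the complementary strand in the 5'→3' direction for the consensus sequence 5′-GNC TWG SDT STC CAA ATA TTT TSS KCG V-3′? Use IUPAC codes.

5'-BCGMSSAAAATATTTGGASAHSCWAGNC-3'

Standard pairs A↔T, G↔C; ambiguity codes pair K↔M, W↔W, S↔S, D↔H, V↔B, N↔N. Complement (CNGAWCSHASAGGTTTATAAAASSMGCB), then reverse for 5'→3'.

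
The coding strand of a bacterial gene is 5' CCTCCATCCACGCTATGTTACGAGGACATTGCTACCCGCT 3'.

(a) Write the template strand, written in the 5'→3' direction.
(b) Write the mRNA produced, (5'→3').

(a) The template strand is the reverse complement of the coding strand: complement GGAGGTAGGTGCGATACAATGCTCCTGTAACGATGGGCGA, then reverse.
(b) mRNA matches the coding strand with T→U.

(a) 5'-AGCGGGTAGCAATGTCCTCGTAACATAGCGTGGATGGAGG-3'
(b) 5'-CCUCCAUCCACGCUAUGUUACGAGGACAUUGCUACCCGCU-3'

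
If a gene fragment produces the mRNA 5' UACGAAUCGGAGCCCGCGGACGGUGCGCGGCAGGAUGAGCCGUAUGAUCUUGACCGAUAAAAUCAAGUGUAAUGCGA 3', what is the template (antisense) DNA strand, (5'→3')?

Replace U with T to get the coding DNA strand: TACGAATCGGAGCCCGCGGACGGTGCGCGGCAGGATGAGCCGTATGATCTTGACCGATAAAATCAAGTGTAATGCGA. The template strand is its reverse complement (complement ATGCTTAGCCTCGGGCGCCTGCCACGCGCCGTCCTACTCGGCATACTAGAACTGGCTATTTTAGTTCACATTACGCT, then reverse).

5'-TCGCATTACACTTGATTTTATCGGTCAAGATCATACGGCTCATCCTGCCGCGCACCGTCCGCGGGCTCCGATTCGTA-3'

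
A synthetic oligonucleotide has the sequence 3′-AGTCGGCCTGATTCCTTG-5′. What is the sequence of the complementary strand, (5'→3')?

The strand is given 3'→5', so its complement runs 5'→3' in the same left-to-right order: pair each base A↔T, G↔C.

5'-TCAGCCGGACTAAGGAAC-3'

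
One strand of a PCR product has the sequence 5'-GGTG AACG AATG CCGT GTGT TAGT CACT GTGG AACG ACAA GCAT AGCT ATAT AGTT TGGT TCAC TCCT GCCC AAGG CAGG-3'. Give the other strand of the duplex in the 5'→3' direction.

The complement of GGTGAACGAATGCCGTGTGTTAGTCACTGTGGAACGACAAGCATAGCTATATAGTTTGGTTCACTCCTGCCCAAGGCAGG is CCACTTGCTTACGGCACACAATCAGTGACACCTTGCTGTTCGTATCGATATATCAAACCAAGTGAGGACGGGTTCCGTCC (A↔T, G↔C). DNA strands are antiparallel, so the complementary strand runs 3'→5'; reversing gives the 5'→3' form.

5′-CCTGCCTTGGGCAGGAGTGAACCAAACTATATAGCTATGCTTGTCGTTCCACAGTGACTAACACACGGCATTCGTTCACC-3′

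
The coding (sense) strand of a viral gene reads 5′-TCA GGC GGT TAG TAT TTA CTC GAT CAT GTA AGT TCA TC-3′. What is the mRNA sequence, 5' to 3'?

5'-UCAGGCGGUUAGUAUUUACUCGAUCAUGUAAGUUCAUC-3'

mRNA has the coding-strand sequence with U in place of T.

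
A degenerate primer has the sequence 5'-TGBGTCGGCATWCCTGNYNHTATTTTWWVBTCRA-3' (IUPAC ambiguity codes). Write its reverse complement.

Standard pairs A↔T, G↔C; ambiguity codes pair R↔Y, W↔W, B↔V, H↔D, N↔N. Complement (ACVCAGCCGTAWGGACNRNDATAAAAWWBVAGYT), then reverse for 5'→3'.

5'-TYGAVBWWAAAATADNRNCAGGWATGCCGACVCA-3'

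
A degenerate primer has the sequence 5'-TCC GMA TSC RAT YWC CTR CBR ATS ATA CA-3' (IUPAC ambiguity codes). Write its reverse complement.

Standard pairs A↔T, G↔C; ambiguity codes pair R↔Y, M↔K, W↔W, S↔S, B↔V. Complement (AGGCKTASGYTARWGGAYGVYTASTATGT), then reverse for 5'→3'.

5'-TGTATSATYVGYAGGWRATYGSATKCGGA-3'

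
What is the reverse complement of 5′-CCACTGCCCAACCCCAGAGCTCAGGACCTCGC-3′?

5′-GCGAGGTCCTGAGCTCTGGGGTTGGGCAGTGG-3′

Complement each base (A↔T, G↔C): GGTGACGGGTTGGGGTCTCGAGTCCTGGAGCG. Then reverse.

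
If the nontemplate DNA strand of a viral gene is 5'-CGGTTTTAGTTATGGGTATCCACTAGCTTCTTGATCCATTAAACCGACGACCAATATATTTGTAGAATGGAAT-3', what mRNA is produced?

5'-CGGUUUUAGUUAUGGGUAUCCACUAGCUUCUUGAUCCAUUAAACCGACGACCAAUAUAUUUGUAGAAUGGAAU-3'

The mRNA is synthesized from the template strand, so it matches the coding strand with T replaced by U.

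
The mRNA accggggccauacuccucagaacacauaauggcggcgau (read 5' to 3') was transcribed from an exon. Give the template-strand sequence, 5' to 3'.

5′-ATCGCCGCCATTATGTGTTCTGAGGAGTATGGCCCCGGT-3′

Replace U with T to get the coding DNA strand: ACCGGGGCCATACTCCTCAGAACACATAATGGCGGCGAT. The template strand is its reverse complement (complement TGGCCCCGGTATGAGGAGTCTTGTGTATTACCGCCGCTA, then reverse).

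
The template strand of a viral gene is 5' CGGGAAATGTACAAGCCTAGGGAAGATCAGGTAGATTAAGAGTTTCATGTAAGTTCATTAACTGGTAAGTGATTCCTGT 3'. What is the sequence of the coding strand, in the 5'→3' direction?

5′-ACAGGAATCACTTACCAGTTAATGAACTTACATGAAACTCTTAATCTACCTGATCTTCCCTAGGCTTGTACATTTCCCG-3′

The coding strand is complementary and antiparallel to the template: take the complement (A↔T, G↔C) and reverse.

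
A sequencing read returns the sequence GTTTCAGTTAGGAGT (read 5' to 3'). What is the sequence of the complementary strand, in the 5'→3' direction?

5'-ACTCCTAACTGAAAC-3'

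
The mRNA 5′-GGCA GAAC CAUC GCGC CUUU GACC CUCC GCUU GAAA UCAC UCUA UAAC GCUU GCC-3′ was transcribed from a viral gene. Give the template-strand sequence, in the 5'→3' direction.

5'-GGCAAGCGTTATAGAGTGATTTCAAGCGGAGGGTCAAAGGCGCGATGGTTCTGCC-3'

Replace U with T to get the coding DNA strand: GGCAGAACCATCGCGCCTTTGACCCTCCGCTTGAAATCACTCTATAACGCTTGCC. The template strand is its reverse complement (complement CCGTCTTGGTAGCGCGGAAACTGGGAGGCGAACTTTAGTGAGATATTGCGAACGG, then reverse).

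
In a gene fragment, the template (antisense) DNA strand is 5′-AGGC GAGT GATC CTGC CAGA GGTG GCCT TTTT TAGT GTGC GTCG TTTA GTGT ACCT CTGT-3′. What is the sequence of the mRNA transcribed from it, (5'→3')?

5'-ACAGAGGUACACUAAACGACGCACACUAAAAAAGGCCACCUCUGGCAGGAUCACUCGCCU-3'

The mRNA has the sequence of the coding strand (reverse complement of the template) with T→U. Reverse complement of AGGCGAGTGATCCTGCCAGAGGTGGCCTTTTTTAGTGTGCGTCGTTTAGTGTACCTCTGT is ACAGAGGTACACTAAACGACGCACACTAAAAAAGGCCACCTCTGGCAGGATCACTCGCCT; then T→U.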